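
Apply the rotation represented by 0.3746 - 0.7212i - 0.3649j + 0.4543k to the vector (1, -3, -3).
(2.549, 1.599, 3.153)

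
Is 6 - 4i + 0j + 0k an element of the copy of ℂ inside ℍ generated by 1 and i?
Yes. The quaternion 6 - 4i has j- and k-coefficients y = z = 0, so it lies in the complex subalgebra spanned by 1 and i.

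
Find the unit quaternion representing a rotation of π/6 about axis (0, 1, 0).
0.9659 + 0.2588j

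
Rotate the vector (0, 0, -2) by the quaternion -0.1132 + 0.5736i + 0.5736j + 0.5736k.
(-1.056, -1.576, 0.632)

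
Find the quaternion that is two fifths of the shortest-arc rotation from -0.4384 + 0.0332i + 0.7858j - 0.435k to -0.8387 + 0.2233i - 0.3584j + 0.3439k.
0.132 - 0.1011i + 0.8252j - 0.5398k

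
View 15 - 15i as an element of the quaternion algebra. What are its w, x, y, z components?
15 - 15i + 0j + 0k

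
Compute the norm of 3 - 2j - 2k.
√17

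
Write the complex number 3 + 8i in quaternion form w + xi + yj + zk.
3 + 8i + 0j + 0k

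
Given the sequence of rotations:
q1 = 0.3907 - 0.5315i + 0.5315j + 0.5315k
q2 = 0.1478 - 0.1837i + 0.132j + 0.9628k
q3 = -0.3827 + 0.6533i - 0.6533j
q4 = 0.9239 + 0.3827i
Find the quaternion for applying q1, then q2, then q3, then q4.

q2 · q1 = -0.6218 - 0.5919i - 0.284j + 0.4272k
q3 · q2 · q1 = 0.4391 - 0.4588i + 0.2358j - 0.7357k
q4 · q3 · q2 · q1 = 0.5813 - 0.2558i + 0.4994j - 0.5895k
0.5813 - 0.2558i + 0.4994j - 0.5895k


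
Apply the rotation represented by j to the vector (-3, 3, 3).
(3, 3, -3)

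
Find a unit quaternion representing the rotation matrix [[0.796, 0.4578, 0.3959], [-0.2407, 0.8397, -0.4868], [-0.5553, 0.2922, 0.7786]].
0.9239 + 0.2108i + 0.2574j - 0.189k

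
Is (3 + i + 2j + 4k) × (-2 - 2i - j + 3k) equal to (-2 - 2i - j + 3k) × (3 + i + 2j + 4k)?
No: pq = -14 + 2i - 18j + 4k ≠ -14 - 18i + 4j - 2k = qp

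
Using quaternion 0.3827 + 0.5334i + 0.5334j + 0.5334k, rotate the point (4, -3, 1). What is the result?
(-0.057, 4.484, -2.427)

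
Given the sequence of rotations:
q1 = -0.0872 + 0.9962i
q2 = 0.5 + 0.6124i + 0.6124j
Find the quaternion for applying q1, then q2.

q2 · q1 = -0.6537 + 0.4447i - 0.0534j - 0.6101k
-0.6537 + 0.4447i - 0.0534j - 0.6101k


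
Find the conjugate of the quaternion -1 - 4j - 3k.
-1 + 4j + 3k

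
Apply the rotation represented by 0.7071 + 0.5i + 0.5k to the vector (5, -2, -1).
(3.414, 4.243, 0.586)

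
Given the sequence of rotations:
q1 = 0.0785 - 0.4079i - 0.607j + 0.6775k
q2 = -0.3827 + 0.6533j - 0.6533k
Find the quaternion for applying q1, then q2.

q2 · q1 = 0.8091 + 0.2022i + 0.5501j - 0.0441k
0.8091 + 0.2022i + 0.5501j - 0.0441k


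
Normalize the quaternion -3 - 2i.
-0.8321 - 0.5547i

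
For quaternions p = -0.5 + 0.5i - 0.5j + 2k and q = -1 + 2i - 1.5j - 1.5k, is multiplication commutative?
No: pq = 1.75 + 2.25i + 6j - k ≠ 1.75 - 5.25i - 3.5j - 1.5k = qp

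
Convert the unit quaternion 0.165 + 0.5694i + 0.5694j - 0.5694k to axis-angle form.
axis = (√3/3, √3/3, -√3/3), θ = 161°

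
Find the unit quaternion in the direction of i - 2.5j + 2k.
0.2981i - 0.7454j + 0.5963k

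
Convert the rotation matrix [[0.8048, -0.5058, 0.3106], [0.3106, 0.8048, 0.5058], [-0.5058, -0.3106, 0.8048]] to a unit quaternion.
0.9239 - 0.2209i + 0.2209j + 0.2209k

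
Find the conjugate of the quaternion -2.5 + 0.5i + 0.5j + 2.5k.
-2.5 - 0.5i - 0.5j - 2.5k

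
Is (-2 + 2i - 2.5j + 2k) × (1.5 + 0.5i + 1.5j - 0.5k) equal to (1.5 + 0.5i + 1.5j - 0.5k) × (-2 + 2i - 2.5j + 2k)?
No: pq = 0.75 + 0.25i - 4.75j + 8.25k ≠ 0.75 + 3.75i - 8.75j - 0.25k = qp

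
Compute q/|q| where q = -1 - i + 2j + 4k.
-0.2132 - 0.2132i + 0.4264j + 0.8528k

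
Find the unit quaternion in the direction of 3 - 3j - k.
0.6882 - 0.6882j - 0.2294k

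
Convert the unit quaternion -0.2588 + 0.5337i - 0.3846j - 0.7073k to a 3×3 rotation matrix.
[[-0.2964, -0.7766, -0.5559], [-0.0444, -0.5702, 0.8203], [-0.954, 0.2678, 0.1345]]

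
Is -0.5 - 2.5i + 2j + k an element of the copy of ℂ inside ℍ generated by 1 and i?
No. The quaternion -0.5 - 2.5i + 2j + k has j-coefficient y = 2 and k-coefficient z = 1, not both zero, so it does not lie in the complex subalgebra spanned by 1 and i.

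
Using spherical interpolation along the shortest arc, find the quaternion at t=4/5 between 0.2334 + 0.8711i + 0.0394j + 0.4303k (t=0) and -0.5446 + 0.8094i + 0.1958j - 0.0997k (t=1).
-0.409 + 0.8952i + 0.1761j + 0.0165k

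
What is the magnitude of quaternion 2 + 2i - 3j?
√17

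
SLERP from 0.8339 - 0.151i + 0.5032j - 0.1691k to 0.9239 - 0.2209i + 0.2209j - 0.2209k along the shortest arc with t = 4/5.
0.9128 - 0.2084i + 0.28j - 0.2121k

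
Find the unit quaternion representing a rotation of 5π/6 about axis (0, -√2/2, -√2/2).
0.2588 - 0.683j - 0.683k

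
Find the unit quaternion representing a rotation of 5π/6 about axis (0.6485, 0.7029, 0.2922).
0.2588 + 0.6264i + 0.6789j + 0.2822k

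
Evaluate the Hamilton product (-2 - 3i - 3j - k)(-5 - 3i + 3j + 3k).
13 + 15i + 21j - 19k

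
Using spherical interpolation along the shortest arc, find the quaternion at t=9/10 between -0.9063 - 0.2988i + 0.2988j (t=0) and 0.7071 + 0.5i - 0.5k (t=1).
-0.7429 - 0.4886i + 0.0321j + 0.4564k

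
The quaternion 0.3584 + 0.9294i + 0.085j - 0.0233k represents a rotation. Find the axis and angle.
axis = (0.9955, 0.091, -0.025), θ = 138°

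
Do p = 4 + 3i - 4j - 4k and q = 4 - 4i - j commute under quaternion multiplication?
No: pq = 24 - 8i - 4j - 35k ≠ 24 - 36j + 3k = qp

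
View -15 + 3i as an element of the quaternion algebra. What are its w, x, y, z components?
-15 + 3i + 0j + 0k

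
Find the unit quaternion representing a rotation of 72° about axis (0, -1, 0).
0.809 - 0.5878j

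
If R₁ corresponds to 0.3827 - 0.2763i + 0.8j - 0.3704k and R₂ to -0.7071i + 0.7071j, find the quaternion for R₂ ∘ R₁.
-0.7611 - 0.5325i + 0.0087j - 0.3703k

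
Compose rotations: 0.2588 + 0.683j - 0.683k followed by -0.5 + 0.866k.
0.4621 - 0.5915i - 0.3415j + 0.5656k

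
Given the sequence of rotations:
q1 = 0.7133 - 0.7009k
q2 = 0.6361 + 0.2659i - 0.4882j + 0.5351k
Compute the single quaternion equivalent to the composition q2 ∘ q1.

q2 · q1 = 0.8288 + 0.5318i - 0.1619j - 0.0642k
0.8288 + 0.5318i - 0.1619j - 0.0642k


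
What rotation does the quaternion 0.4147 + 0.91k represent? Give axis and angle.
axis = (0, 0, 1), θ = 131°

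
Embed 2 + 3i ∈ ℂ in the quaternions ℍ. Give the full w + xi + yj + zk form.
2 + 3i + 0j + 0k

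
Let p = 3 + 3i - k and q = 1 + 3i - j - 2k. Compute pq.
-8 + 11i - 10k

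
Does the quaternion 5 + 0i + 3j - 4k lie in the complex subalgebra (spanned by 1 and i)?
No. The quaternion 5 + 3j - 4k has j-coefficient y = 3 and k-coefficient z = -4, not both zero, so it does not lie in the complex subalgebra spanned by 1 and i.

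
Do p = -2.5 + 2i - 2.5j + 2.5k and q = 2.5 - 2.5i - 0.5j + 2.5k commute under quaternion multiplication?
No: pq = -8.75 + 6.25i - 16.25j - 7.25k ≠ -8.75 + 16.25i + 6.25j + 7.25k = qp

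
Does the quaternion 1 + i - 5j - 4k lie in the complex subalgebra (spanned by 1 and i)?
No. The quaternion 1 + i - 5j - 4k has j-coefficient y = -5 and k-coefficient z = -4, not both zero, so it does not lie in the complex subalgebra spanned by 1 and i.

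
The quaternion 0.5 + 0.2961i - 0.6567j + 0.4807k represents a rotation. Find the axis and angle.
axis = (0.3419, -0.7583, 0.5551), θ = 2π/3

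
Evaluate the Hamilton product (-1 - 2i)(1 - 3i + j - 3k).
-7 + i - 7j + k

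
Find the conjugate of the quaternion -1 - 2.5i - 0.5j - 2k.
-1 + 2.5i + 0.5j + 2k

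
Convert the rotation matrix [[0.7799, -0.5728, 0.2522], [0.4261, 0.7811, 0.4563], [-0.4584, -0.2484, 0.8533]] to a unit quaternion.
0.9239 - 0.1907i + 0.1923j + 0.2703k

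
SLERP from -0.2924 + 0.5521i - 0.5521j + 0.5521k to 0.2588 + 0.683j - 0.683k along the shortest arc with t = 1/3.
-0.2924 + 0.3804i - 0.6204j + 0.6204k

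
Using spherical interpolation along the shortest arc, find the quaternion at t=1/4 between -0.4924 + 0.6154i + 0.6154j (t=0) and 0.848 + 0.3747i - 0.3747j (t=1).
-0.6713 + 0.3951i + 0.627j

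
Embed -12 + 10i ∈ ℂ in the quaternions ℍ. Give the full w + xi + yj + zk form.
-12 + 10i + 0j + 0k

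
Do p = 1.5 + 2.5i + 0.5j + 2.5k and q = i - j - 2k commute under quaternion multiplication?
No: pq = 3 + 3i + 6j - 6k ≠ 3 - 9j = qp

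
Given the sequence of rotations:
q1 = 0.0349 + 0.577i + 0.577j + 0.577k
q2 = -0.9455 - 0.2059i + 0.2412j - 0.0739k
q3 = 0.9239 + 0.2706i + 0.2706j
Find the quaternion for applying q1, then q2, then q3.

q2 · q1 = -0.0107 - 0.3709i - 0.461j - 0.8061k
q3 · q2 · q1 = 0.2152 - 0.5637i - 0.2107j - 0.7691k
0.2152 - 0.5637i - 0.2107j - 0.7691k


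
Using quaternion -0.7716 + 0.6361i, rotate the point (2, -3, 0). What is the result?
(2, -0.572, 2.945)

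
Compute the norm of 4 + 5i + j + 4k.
√58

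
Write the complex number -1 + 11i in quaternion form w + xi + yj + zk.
-1 + 11i + 0j + 0k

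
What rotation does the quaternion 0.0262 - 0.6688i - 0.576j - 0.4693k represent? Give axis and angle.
axis = (-0.669, -0.5762, -0.4695), θ = 177°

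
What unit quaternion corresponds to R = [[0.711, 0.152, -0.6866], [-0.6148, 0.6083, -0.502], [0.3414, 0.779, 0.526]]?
0.8434 + 0.3797i - 0.3047j - 0.2273k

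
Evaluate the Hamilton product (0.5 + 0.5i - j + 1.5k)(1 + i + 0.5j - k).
2 + 1.25i + 1.25j + 2.25k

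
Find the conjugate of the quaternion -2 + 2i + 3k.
-2 - 2i - 3k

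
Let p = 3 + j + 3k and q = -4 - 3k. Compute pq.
-3 - 3i - 4j - 21k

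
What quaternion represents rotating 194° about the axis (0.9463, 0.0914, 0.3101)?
-0.1219 + 0.9392i + 0.0907j + 0.3078k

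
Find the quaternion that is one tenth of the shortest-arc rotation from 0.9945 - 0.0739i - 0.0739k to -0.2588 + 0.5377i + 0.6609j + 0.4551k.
0.9778 - 0.1403i - 0.0862j - 0.1295k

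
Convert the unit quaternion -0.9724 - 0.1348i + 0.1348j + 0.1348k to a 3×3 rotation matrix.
[[0.9273, 0.2258, -0.2985], [-0.2985, 0.9273, -0.2258], [0.2258, 0.2985, 0.9273]]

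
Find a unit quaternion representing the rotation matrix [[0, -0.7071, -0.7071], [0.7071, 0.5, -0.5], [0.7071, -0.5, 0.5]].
0.7071 - 0.5j + 0.5k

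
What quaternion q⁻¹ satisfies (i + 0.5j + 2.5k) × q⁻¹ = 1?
-0.1333i - 0.0667j - 0.3333k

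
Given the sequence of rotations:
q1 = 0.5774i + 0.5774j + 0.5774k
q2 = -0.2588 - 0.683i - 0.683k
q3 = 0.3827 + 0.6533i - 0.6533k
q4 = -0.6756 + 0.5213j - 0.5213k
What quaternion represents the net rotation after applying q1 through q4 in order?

q2 · q1 = 0.7887 + 0.2449i - 0.1494j - 0.5438k
q3 · q2 · q1 = -0.2134 + 0.5114i + 0.1381j - 0.821k
q4 · q3 · q2 · q1 = -0.3558 - 0.7015i - 0.4711j + 0.3993k
-0.3558 - 0.7015i - 0.4711j + 0.3993k


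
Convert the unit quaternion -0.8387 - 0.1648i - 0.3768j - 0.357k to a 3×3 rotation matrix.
[[0.4611, -0.4746, 0.7497], [0.723, 0.6908, -0.0074], [-0.5144, 0.5455, 0.6617]]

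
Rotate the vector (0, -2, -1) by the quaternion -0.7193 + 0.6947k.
(-1.999, -0.07, -1)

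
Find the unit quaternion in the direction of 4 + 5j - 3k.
0.5657 + 0.7071j - 0.4243k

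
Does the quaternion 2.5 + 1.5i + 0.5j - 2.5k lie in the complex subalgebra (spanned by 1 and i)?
No. The quaternion 2.5 + 1.5i + 0.5j - 2.5k has j-coefficient y = 0.5 and k-coefficient z = -2.5, not both zero, so it does not lie in the complex subalgebra spanned by 1 and i.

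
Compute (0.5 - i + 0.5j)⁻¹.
0.3333 + 0.6667i - 0.3333j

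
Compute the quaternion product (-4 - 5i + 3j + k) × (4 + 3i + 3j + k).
-11 - 32i + 8j - 24k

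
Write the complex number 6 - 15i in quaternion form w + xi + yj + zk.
6 - 15i + 0j + 0k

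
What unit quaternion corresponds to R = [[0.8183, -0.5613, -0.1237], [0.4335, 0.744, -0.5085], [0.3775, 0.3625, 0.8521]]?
0.9239 + 0.2357i - 0.1356j + 0.2692k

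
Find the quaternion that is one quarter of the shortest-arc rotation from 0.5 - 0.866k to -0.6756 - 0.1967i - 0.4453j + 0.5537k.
0.565 + 0.0522i + 0.1182j - 0.8149k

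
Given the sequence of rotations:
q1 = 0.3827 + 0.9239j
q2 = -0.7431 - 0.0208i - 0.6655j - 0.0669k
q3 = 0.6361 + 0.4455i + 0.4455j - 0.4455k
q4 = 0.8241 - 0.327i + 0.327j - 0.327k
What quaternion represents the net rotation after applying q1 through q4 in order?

q2 · q1 = 0.3305 + 0.0538i - 0.9412j - 0.0448k
q3 · q2 · q1 = 0.5856 - 0.2578i - 0.4555j - 0.619k
q4 · q3 · q2 · q1 = 0.3448 - 0.7553i - 0.302j - 0.4684k
0.3448 - 0.7553i - 0.302j - 0.4684k


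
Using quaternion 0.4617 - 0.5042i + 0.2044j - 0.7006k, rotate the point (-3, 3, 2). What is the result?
(3.309, 1.447, -2.993)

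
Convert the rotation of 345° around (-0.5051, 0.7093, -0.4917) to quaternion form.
-0.9914 - 0.0659i + 0.0926j - 0.0642k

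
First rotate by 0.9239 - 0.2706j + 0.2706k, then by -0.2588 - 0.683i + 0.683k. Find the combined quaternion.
-0.4239 - 0.4462i + 0.2549j + 0.7458k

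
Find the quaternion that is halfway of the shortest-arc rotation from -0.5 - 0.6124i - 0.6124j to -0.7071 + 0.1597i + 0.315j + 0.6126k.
-0.8279 - 0.3105i - 0.204j + 0.4202k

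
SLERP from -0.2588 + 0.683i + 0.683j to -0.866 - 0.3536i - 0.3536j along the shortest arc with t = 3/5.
0.5 + 0.6124i + 0.6124j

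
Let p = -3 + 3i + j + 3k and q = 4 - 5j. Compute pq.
-7 + 27i + 19j - 3k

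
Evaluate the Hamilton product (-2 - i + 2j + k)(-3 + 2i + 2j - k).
5 - 5i - 9j - 7k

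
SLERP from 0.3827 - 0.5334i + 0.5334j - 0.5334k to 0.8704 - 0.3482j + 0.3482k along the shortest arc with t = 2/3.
-0.5557 - 0.261i + 0.5582j - 0.5582k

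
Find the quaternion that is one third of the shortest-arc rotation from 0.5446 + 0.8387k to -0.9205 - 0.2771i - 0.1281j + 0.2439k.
0.8229 + 0.1192i + 0.0551j + 0.5528k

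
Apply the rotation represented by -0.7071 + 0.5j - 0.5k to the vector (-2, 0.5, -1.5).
(0.707, -0.414, -2.414)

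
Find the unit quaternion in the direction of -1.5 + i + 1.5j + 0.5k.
-0.6255 + 0.417i + 0.6255j + 0.2085k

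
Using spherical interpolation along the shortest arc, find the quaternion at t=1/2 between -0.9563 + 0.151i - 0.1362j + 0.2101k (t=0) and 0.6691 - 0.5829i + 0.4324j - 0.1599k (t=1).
-0.8519 + 0.3846i - 0.298j + 0.1939k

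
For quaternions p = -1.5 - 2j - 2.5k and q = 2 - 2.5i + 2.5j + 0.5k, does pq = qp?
No: pq = 3.25 + 9i - 1.5j - 10.75k ≠ 3.25 - 1.5i - 14j - 0.75k = qp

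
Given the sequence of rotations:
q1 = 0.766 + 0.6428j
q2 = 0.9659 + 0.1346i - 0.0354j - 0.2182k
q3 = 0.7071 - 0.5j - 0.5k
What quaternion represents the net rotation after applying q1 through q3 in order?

q2 · q1 = 0.7626 + 0.2434i + 0.5938j - 0.0806k
q3 · q2 · q1 = 0.7958 + 0.5093i - 0.0831j - 0.3166k
0.7958 + 0.5093i - 0.0831j - 0.3166k


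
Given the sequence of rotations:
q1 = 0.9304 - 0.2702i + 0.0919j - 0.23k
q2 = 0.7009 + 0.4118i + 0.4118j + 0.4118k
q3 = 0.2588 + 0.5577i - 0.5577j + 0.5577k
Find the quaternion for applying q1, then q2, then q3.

q2 · q1 = 0.8203 + 0.0612i + 0.431j + 0.371k
q3 · q2 · q1 = 0.2116 + 0.026i - 0.5187j + 0.828k
0.2116 + 0.026i - 0.5187j + 0.828k


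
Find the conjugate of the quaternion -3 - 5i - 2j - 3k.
-3 + 5i + 2j + 3k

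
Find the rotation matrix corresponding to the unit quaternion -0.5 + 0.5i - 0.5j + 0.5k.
[[0, 0, 1], [-1, 0, 0], [0, -1, 0]]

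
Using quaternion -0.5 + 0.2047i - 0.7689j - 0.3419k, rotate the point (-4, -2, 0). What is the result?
(2.978, -1.473, 2.993)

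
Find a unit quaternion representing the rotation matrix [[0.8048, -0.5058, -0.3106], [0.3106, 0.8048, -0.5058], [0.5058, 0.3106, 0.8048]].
0.9239 + 0.2209i - 0.2209j + 0.2209k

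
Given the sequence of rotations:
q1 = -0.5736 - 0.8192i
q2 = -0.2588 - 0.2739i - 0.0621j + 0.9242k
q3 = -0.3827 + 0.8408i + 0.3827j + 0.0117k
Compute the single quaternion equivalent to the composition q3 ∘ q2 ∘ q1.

q2 · q1 = -0.0759 + 0.3691i - 0.7215j - 0.581k
q3 · q2 · q1 = 0.0016 - 0.419i + 0.7399j - 0.5264k
0.0016 - 0.419i + 0.7399j - 0.5264k


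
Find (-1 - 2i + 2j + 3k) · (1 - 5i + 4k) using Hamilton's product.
-23 + 11i - 5j + 9k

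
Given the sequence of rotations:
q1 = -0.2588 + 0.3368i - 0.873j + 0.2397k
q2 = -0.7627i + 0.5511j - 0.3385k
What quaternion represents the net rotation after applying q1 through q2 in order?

q2 · q1 = 0.8191 + 0.034i - 0.0738j + 0.5678k
0.8191 + 0.034i - 0.0738j + 0.5678k


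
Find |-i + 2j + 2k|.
3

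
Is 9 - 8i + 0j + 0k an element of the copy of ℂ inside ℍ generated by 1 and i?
Yes. The quaternion 9 - 8i has j- and k-coefficients y = z = 0, so it lies in the complex subalgebra spanned by 1 and i.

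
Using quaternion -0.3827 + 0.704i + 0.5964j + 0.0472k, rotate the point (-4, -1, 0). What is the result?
(-2.012, -3.219, -1.609)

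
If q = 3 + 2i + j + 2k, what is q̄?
3 - 2i - j - 2k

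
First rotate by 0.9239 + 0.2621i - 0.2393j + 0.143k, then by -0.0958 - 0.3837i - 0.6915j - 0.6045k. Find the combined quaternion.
-0.067 - 0.6232i - 0.7195j - 0.2991k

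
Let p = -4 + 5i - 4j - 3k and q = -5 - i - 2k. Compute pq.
19 - 13i + 33j + 19k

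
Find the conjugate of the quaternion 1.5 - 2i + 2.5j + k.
1.5 + 2i - 2.5j - k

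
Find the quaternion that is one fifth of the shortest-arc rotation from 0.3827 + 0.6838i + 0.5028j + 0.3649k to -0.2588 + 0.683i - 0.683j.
0.2829 + 0.8542i + 0.2673j + 0.3449k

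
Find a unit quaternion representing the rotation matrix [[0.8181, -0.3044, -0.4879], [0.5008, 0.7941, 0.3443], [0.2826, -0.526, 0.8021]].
0.9239 - 0.2355i - 0.2085j + 0.2179k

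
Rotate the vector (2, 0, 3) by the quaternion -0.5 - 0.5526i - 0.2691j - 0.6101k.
(3.052, 1.142, 1.544)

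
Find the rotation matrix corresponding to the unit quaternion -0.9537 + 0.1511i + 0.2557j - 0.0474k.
[[0.8647, -0.0131, -0.502], [0.1677, 0.9498, 0.264], [0.4734, -0.3124, 0.8236]]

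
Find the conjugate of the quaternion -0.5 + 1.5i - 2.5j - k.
-0.5 - 1.5i + 2.5j + k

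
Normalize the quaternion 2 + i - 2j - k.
0.6325 + 0.3162i - 0.6325j - 0.3162k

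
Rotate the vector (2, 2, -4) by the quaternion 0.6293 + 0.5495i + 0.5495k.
(-3.007, 3.734, 1.007)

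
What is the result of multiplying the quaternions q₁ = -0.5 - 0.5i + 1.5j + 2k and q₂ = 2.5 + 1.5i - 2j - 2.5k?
7.5 - 1.75i + 6.5j + 5k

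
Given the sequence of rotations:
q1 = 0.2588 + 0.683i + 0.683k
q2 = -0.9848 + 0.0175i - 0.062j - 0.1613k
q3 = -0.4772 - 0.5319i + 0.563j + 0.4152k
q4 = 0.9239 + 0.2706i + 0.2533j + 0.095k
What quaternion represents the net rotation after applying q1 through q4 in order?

q2 · q1 = -0.1567 - 0.7104i - 0.1382j - 0.672k
q3 · q2 · q1 = 0.0537 + 0.1014i - 0.6747j + 0.7291k
q4 · q3 · q2 · q1 = 0.1238 + 0.357i - 0.7974j + 0.4705k
0.1238 + 0.357i - 0.7974j + 0.4705k


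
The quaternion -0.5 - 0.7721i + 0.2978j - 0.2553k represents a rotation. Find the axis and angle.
axis = (-0.8915, 0.3439, -0.2948), θ = 4π/3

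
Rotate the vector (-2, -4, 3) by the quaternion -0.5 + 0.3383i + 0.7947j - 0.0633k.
(-3.868, -3.541, -1.224)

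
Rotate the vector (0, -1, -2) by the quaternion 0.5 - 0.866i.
(0, -1.232, 1.866)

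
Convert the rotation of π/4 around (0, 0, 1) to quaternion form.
0.9239 + 0.3827k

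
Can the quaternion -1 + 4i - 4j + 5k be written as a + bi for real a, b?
No. The quaternion -1 + 4i - 4j + 5k has j-coefficient y = -4 and k-coefficient z = 5, not both zero, so it does not lie in the complex subalgebra spanned by 1 and i.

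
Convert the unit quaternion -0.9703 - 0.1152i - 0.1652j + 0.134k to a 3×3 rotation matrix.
[[0.9095, 0.2981, 0.2897], [-0.222, 0.9375, -0.2678], [-0.3515, 0.1793, 0.9189]]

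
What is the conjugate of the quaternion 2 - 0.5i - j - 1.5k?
2 + 0.5i + j + 1.5k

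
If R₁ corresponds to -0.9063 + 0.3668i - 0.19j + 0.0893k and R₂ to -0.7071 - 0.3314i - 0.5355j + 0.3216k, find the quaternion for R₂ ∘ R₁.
0.6319 + 0.0543i + 0.7672j - 0.0952k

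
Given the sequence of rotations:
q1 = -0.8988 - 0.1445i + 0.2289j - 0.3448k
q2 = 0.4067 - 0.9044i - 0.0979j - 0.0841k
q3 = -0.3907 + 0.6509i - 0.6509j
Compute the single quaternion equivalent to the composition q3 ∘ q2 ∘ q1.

q2 · q1 = -0.5028 + 0.8071i - 0.1186j - 0.2858k
q3 · q2 · q1 = -0.4061 - 0.4566i + 0.5596j + 0.5598k
-0.4061 - 0.4566i + 0.5596j + 0.5598k


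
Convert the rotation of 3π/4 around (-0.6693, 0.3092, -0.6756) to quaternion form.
0.3827 - 0.6184i + 0.2857j - 0.6242k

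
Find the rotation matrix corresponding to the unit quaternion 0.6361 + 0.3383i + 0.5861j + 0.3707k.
[[0.0381, -0.075, 0.9965], [0.8682, 0.4963, 0.0041], [-0.4948, 0.8649, 0.0841]]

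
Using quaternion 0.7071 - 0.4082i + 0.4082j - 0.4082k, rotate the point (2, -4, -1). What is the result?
(-1.22, -3.399, 2.821)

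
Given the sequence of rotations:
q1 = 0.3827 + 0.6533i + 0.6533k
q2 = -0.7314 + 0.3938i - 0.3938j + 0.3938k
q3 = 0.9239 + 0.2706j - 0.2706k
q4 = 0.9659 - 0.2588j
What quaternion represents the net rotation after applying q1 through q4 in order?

q2 · q1 = -0.7944 - 0.5844i - 0.1507j - 0.0698k
q3 · q2 · q1 = -0.7121 - 0.5996i - 0.1961j + 0.3086k
q4 · q3 · q2 · q1 = -0.7386 - 0.659i - 0.0051j + 0.1429k
-0.7386 - 0.659i - 0.0051j + 0.1429k


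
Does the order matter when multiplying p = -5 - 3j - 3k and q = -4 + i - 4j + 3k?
Yes: pq = 17 - 26i + 29j ≠ 17 + 16i + 35j - 6k = qp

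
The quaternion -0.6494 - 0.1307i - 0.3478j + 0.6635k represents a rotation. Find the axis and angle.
axis = (-0.1719, -0.4574, 0.8725), θ = 261°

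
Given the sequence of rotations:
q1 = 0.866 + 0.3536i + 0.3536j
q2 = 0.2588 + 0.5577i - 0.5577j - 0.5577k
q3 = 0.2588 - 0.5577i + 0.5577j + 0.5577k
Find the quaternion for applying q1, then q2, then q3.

q2 · q1 = 0.2241 + 0.7717i - 0.5887j - 0.0886k
q3 · q2 · q1 = 0.8661 + 0.3536i + 0.3536j
0.8661 + 0.3536i + 0.3536j


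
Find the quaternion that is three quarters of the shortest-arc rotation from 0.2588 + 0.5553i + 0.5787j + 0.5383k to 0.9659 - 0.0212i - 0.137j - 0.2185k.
0.9779 + 0.188i + 0.0911j + 0.0017k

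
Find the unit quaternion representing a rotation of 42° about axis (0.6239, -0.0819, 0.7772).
0.9336 + 0.2236i - 0.0294j + 0.2785k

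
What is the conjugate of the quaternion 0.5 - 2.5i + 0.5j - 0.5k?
0.5 + 2.5i - 0.5j + 0.5k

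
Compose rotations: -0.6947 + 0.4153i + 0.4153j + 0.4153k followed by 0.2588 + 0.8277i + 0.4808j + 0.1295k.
-0.777 - 0.3216i - 0.5165j + 0.1616k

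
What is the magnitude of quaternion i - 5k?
√26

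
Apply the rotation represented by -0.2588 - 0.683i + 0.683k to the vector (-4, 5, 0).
(1.5, -2.916, 5.5)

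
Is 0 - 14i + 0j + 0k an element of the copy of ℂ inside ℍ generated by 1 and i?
Yes. The quaternion -14i has j- and k-coefficients y = z = 0, so it lies in the complex subalgebra spanned by 1 and i.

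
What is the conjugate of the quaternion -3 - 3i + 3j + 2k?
-3 + 3i - 3j - 2k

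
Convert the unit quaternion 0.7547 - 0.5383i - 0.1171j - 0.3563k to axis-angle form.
axis = (-0.8205, -0.1785, -0.5431), θ = 82°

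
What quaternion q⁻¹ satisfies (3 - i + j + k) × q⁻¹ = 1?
0.25 + 0.0833i - 0.0833j - 0.0833k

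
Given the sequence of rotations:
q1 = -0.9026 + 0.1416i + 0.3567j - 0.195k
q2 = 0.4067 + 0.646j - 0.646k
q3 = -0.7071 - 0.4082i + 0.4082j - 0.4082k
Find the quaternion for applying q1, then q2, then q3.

q2 · q1 = -0.7235 + 0.162i - 0.5295j + 0.4123k
q3 · q2 · q1 = 0.9622 + 0.1329i + 0.1812j + 0.1538k
0.9622 + 0.1329i + 0.1812j + 0.1538k


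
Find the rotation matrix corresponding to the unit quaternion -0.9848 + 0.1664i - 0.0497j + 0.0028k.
[[0.995, -0.011, 0.0988], [-0.0221, 0.9446, 0.3275], [-0.097, -0.328, 0.9397]]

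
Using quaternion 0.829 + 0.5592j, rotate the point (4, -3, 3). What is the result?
(4.28, -3, -2.585)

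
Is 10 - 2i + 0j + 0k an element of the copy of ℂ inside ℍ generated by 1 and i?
Yes. The quaternion 10 - 2i has j- and k-coefficients y = z = 0, so it lies in the complex subalgebra spanned by 1 and i.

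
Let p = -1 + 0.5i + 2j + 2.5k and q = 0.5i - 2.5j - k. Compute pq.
7.25 + 3.75i + 4.25j - 1.25k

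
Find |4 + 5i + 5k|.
√66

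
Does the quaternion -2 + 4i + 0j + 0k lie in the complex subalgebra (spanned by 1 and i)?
Yes. The quaternion -2 + 4i has j- and k-coefficients y = z = 0, so it lies in the complex subalgebra spanned by 1 and i.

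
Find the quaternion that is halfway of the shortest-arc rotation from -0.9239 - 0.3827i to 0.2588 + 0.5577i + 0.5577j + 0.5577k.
-0.6939 - 0.5517i - 0.3272j - 0.3272k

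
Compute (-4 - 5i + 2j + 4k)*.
-4 + 5i - 2j - 4k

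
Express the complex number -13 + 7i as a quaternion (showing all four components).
-13 + 7i + 0j + 0k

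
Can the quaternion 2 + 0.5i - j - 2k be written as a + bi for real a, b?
No. The quaternion 2 + 0.5i - j - 2k has j-coefficient y = -1 and k-coefficient z = -2, not both zero, so it does not lie in the complex subalgebra spanned by 1 and i.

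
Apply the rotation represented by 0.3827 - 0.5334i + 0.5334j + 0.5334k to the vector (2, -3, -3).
(3.138, -2.839, -2.023)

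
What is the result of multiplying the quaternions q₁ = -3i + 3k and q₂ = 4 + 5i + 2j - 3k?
24 - 18i + 6j + 6k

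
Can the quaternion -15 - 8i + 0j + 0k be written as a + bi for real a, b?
Yes. The quaternion -15 - 8i has j- and k-coefficients y = z = 0, so it lies in the complex subalgebra spanned by 1 and i.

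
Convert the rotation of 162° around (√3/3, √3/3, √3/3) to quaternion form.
0.1564 + 0.5702i + 0.5702j + 0.5702k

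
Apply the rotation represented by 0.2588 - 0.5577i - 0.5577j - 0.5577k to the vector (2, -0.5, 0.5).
(-0.777, 1.244, 1.533)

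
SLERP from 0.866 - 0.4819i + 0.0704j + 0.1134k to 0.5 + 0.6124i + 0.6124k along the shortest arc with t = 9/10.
0.6012 + 0.5222i + 0.0098j + 0.6048k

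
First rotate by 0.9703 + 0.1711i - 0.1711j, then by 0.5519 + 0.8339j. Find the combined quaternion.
0.6782 + 0.0944i + 0.7147j - 0.1427k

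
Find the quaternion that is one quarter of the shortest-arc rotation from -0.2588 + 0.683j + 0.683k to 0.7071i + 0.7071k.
-0.212 + 0.2128i + 0.5596j + 0.7724k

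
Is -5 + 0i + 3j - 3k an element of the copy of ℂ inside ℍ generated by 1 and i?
No. The quaternion -5 + 3j - 3k has j-coefficient y = 3 and k-coefficient z = -3, not both zero, so it does not lie in the complex subalgebra spanned by 1 and i.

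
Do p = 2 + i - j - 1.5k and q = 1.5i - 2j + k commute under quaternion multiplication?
No: pq = -2 - i - 7.25j + 1.5k ≠ -2 + 7i - 0.75j + 2.5k = qp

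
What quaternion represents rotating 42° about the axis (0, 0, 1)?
0.9336 + 0.3584k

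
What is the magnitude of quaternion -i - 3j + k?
√11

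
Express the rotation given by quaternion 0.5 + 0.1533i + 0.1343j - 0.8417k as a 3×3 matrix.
[[-0.453, 0.8829, -0.1238], [-0.8005, -0.4639, -0.3794], [-0.3924, -0.0728, 0.9169]]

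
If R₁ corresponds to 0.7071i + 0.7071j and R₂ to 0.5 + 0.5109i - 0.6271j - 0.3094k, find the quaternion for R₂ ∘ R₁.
0.0822 + 0.5723i + 0.1348j + 0.8047k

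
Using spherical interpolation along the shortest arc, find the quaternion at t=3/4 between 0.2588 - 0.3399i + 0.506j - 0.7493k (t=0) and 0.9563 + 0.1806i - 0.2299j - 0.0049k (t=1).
0.9592 + 0.0386i - 0.0223j - 0.2791k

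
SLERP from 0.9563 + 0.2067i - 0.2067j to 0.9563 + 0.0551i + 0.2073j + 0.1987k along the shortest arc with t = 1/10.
0.9668 + 0.1932i - 0.1659j + 0.0207k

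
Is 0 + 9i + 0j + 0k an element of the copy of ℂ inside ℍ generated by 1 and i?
Yes. The quaternion 9i has j- and k-coefficients y = z = 0, so it lies in the complex subalgebra spanned by 1 and i.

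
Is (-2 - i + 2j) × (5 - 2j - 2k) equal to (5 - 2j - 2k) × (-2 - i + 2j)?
No: pq = -6 - 9i + 12j + 6k ≠ -6 - i + 16j + 2k = qp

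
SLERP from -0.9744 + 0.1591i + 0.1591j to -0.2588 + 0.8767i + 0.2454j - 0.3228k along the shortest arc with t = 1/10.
-0.9482 + 0.2587i + 0.1801j - 0.0402k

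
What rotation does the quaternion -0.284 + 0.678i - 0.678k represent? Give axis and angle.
axis = (√2/2, 0, -√2/2), θ = 213°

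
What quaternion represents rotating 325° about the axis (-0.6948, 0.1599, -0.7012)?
-0.9537 - 0.2089i + 0.0481j - 0.2109k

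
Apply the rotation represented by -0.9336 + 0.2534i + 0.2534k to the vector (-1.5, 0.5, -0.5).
(-1.135, 0.845, -0.865)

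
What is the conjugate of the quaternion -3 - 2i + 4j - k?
-3 + 2i - 4j + k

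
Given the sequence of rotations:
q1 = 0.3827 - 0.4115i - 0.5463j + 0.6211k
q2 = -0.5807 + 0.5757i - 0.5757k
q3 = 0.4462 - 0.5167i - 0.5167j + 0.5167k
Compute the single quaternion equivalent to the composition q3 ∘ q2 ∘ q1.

q2 · q1 = 0.3722 + 0.1448i + 0.1966j - 0.8955k
q3 · q2 · q1 = 0.8052 + 0.2334i - 0.4925j - 0.234k
0.8052 + 0.2334i - 0.4925j - 0.234k


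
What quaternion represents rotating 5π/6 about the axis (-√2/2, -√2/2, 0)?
0.2588 - 0.683i - 0.683j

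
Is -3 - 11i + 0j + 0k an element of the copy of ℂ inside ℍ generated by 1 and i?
Yes. The quaternion -3 - 11i has j- and k-coefficients y = z = 0, so it lies in the complex subalgebra spanned by 1 and i.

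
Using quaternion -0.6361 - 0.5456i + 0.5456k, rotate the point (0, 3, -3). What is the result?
(3.868, 1.51, 0.868)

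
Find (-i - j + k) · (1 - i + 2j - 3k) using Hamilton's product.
4 - 5j - 2k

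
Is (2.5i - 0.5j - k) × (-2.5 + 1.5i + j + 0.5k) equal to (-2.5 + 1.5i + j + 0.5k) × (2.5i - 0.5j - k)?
No: pq = -2.75 - 5.5i - 1.5j + 5.75k ≠ -2.75 - 7i + 4j - 0.75k = qp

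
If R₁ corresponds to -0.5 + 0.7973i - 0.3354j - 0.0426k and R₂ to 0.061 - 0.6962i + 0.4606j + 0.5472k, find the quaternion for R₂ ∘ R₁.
0.7024 + 0.5606i + 0.1559j - 0.4099k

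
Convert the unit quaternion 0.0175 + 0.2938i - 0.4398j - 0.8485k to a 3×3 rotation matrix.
[[-0.8268, -0.2287, -0.514], [-0.2881, -0.6125, 0.7361], [-0.4832, 0.7566, 0.4405]]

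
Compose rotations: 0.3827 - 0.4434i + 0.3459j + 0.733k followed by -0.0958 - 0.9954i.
-0.478 - 0.3385i + 0.6965j - 0.4145k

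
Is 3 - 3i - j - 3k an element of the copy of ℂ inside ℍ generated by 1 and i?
No. The quaternion 3 - 3i - j - 3k has j-coefficient y = -1 and k-coefficient z = -3, not both zero, so it does not lie in the complex subalgebra spanned by 1 and i.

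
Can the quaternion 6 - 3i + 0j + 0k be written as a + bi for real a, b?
Yes. The quaternion 6 - 3i has j- and k-coefficients y = z = 0, so it lies in the complex subalgebra spanned by 1 and i.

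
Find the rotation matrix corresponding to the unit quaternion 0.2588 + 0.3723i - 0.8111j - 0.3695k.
[[-0.5888, -0.4127, -0.695], [-0.7952, 0.4497, 0.4067], [0.1447, 0.7921, -0.593]]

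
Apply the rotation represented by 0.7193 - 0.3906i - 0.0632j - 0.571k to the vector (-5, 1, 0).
(-0.829, 3.903, -3.175)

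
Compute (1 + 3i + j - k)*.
1 - 3i - j + k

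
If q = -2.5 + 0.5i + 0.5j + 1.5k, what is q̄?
-2.5 - 0.5i - 0.5j - 1.5k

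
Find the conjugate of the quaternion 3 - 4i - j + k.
3 + 4i + j - k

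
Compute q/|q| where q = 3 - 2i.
0.8321 - 0.5547i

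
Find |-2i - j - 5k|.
√30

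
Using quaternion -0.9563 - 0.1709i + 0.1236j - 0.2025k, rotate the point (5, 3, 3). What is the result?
(2.647, 3.173, 5.092)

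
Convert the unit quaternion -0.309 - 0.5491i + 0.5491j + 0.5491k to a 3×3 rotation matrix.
[[-0.206, -0.2637, -0.9424], [-0.9424, -0.206, 0.2637], [-0.2637, 0.9424, -0.206]]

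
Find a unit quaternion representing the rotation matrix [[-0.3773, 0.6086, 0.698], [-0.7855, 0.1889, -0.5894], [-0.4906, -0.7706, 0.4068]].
0.5519 - 0.0821i + 0.5384j - 0.6315k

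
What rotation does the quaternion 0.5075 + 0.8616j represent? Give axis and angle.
axis = (0, 1, 0), θ = 119°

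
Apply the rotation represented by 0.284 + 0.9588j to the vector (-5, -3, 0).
(4.193, -3, 2.723)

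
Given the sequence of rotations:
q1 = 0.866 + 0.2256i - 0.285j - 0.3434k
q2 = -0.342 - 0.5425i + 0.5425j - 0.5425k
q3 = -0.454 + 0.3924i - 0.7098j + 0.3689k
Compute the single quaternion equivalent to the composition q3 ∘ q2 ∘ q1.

q2 · q1 = -0.2055 - 0.8879i + 0.2586j - 0.3201k
q3 · q2 · q1 = 0.7433 + 0.4543i - 0.1735j - 0.4592k
0.7433 + 0.4543i - 0.1735j - 0.4592k


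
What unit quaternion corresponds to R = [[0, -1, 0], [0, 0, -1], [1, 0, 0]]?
0.5 + 0.5i - 0.5j + 0.5k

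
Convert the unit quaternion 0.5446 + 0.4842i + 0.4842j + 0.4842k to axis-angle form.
axis = (√3/3, √3/3, √3/3), θ = 114°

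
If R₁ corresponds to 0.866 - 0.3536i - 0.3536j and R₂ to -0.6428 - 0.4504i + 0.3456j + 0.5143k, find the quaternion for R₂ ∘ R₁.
-0.5937 + 0.0191i + 0.3447j + 0.7268k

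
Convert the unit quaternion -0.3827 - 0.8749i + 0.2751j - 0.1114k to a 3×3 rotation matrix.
[[0.8238, -0.5666, -0.0156], [-0.3961, -0.5557, -0.7309], [0.4055, 0.6084, -0.6823]]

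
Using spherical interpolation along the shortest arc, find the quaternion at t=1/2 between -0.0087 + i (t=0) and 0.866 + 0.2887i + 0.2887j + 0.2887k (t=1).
0.5356 + 0.8051i + 0.1804j + 0.1804k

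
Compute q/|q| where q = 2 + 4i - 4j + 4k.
0.2774 + 0.5547i - 0.5547j + 0.5547k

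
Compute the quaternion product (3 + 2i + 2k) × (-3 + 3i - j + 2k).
-19 + 5i - j - 2k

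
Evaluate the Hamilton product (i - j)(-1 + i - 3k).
-1 + 2i + 4j + k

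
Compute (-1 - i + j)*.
-1 + i - j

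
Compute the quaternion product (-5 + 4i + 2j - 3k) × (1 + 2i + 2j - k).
-20 - 2i - 10j + 6k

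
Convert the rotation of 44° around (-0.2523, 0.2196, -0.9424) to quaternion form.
0.9272 - 0.0945i + 0.0823j - 0.353k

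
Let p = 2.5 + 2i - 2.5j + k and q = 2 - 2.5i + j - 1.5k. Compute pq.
14 + 0.5i - 2j - 6k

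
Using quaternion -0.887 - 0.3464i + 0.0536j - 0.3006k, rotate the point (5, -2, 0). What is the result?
(5.208, 1.322, 0.352)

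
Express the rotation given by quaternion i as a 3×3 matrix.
[[1, 0, 0], [0, -1, 0], [0, 0, -1]]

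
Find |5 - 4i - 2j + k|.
√46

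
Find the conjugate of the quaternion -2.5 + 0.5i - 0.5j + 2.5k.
-2.5 - 0.5i + 0.5j - 2.5k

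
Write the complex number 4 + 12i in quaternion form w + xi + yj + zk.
4 + 12i + 0j + 0k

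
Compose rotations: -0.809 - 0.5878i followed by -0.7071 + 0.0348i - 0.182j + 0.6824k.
0.5925 + 0.3875i - 0.2539j - 0.659k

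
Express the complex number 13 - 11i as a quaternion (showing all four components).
13 - 11i + 0j + 0k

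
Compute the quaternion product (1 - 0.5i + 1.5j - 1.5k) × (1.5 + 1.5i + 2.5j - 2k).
-4.5 + 1.5i + 1.5j - 7.75k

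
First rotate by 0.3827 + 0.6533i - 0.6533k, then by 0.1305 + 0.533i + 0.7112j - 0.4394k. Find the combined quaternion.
-0.5853 - 0.1754i + 0.3333j - 0.718k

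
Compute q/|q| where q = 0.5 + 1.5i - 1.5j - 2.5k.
0.1508 + 0.4523i - 0.4523j - 0.7538k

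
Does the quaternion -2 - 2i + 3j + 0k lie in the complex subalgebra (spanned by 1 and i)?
No. The quaternion -2 - 2i + 3j has j-coefficient y = 3 and k-coefficient z = 0, not both zero, so it does not lie in the complex subalgebra spanned by 1 and i.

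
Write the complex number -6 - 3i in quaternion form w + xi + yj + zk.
-6 - 3i + 0j + 0k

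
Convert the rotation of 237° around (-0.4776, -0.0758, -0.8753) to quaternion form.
-0.4772 - 0.4197i - 0.0666j - 0.7692k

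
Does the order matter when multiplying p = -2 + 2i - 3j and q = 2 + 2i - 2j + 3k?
Yes: pq = -14 - 9i - 8j - 4k ≠ -14 + 9i + 4j - 8k = qp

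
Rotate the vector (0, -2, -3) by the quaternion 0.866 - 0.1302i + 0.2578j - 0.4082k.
(-2.938, -1.311, -1.628)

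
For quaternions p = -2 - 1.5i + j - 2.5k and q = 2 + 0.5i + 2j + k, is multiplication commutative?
No: pq = -2.75 + 2i - 1.75j - 10.5k ≠ -2.75 - 10i - 2.25j - 3.5k = qp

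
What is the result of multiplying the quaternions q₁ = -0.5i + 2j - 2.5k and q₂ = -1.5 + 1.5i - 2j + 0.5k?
6 - 3.25i - 6.5j + 1.75k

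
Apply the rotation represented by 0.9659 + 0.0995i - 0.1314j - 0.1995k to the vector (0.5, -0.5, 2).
(-0.324, -0.936, 1.876)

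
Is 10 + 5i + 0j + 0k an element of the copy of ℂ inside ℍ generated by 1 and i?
Yes. The quaternion 10 + 5i has j- and k-coefficients y = z = 0, so it lies in the complex subalgebra spanned by 1 and i.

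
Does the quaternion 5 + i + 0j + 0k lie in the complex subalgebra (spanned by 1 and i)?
Yes. The quaternion 5 + i has j- and k-coefficients y = z = 0, so it lies in the complex subalgebra spanned by 1 and i.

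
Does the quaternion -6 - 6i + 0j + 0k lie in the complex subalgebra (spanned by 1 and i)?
Yes. The quaternion -6 - 6i has j- and k-coefficients y = z = 0, so it lies in the complex subalgebra spanned by 1 and i.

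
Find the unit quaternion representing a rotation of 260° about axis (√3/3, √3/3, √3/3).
-0.6428 + 0.4423i + 0.4423j + 0.4423k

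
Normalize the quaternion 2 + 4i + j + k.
0.4264 + 0.8528i + 0.2132j + 0.2132k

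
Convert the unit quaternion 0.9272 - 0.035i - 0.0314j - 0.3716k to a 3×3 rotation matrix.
[[0.7219, 0.6913, -0.0322], [-0.6869, 0.7214, 0.0882], [0.0842, -0.0416, 0.9956]]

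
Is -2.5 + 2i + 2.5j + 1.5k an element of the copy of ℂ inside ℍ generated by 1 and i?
No. The quaternion -2.5 + 2i + 2.5j + 1.5k has j-coefficient y = 2.5 and k-coefficient z = 1.5, not both zero, so it does not lie in the complex subalgebra spanned by 1 and i.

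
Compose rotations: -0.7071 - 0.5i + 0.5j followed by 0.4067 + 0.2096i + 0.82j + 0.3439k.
-0.5928 - 0.5235i - 0.5484j + 0.2716k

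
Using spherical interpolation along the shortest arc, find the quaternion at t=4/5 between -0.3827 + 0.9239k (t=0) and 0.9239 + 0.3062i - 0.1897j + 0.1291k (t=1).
-0.9363 - 0.2759i + 0.1709j + 0.1343k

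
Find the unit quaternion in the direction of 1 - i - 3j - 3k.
0.2236 - 0.2236i - 0.6708j - 0.6708k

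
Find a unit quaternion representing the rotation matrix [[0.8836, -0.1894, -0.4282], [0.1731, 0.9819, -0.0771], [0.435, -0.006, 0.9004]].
0.9703 + 0.0183i - 0.2224j + 0.0934k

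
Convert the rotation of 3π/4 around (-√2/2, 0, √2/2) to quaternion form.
0.3827 - 0.6533i + 0.6533k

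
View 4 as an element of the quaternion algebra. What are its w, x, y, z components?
4 + 0i + 0j + 0k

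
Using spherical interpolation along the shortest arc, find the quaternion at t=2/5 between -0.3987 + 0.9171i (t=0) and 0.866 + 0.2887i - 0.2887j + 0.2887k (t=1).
-0.7996 + 0.5547i + 0.1626j - 0.1626k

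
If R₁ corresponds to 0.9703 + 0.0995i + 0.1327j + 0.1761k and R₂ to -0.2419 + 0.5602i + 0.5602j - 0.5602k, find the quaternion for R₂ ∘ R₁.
-0.2661 + 0.6925i + 0.3571j - 0.5676k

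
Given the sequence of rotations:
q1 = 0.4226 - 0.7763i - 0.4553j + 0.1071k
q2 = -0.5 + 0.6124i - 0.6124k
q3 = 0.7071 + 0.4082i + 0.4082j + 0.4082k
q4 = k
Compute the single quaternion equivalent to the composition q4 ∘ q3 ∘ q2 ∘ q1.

q2 · q1 = 0.3297 + 0.3681i + 0.6375j - 0.5912k
q3 · q2 · q1 = 0.064 - 0.1067i + 0.9769j - 0.1735k
q4 · q3 · q2 · q1 = 0.1735 - 0.9769i - 0.1067j + 0.064k
0.1735 - 0.9769i - 0.1067j + 0.064k
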